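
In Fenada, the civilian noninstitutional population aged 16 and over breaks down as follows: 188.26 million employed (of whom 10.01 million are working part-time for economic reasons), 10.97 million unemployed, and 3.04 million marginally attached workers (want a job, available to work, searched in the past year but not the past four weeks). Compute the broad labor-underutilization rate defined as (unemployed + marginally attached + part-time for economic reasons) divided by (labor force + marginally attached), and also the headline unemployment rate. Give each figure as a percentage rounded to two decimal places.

Labor force = 188.26 + 10.97 = 199.23 million.
Numerator = 10.97 + 3.04 + 10.01 = 24.02 million.
Denominator = 199.23 + 3.04 = 202.27 million.
Broad rate = 24.02 / 202.27 = 11.88%.
Headline unemployment rate = 10.97 / 199.23 = 5.51%.

Broad underutilization rate ≈ 11.88%; headline unemployment rate ≈ 5.51%.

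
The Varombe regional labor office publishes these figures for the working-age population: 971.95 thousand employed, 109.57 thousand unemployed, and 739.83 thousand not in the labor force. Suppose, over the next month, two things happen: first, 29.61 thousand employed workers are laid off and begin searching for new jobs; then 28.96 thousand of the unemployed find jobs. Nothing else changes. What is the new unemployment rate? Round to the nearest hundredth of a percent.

Initially, labor force = 971.95 + 109.57 = 1,081.52 thousand, so u = 109.57/1,081.52 = 10.13%.
After the first change, employed falls and unemployed rises by 29.61; labor force unchanged → E = 942.34, U = 139.18, labor force = 1,081.52 thousand.
After the second change, unemployed falls and employed rises by 28.96; labor force unchanged → E = 971.30, U = 110.22, labor force = 1,081.52 thousand.
New unemployment rate = 110.22 / 1,081.52 = 10.19%.

New unemployment rate ≈ 10.19%.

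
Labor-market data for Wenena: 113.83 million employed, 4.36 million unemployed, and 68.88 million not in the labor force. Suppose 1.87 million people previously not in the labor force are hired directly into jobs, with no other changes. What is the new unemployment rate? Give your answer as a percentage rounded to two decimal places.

New unemployment rate ≈ 3.63%.

Initially, labor force = 113.83 + 4.36 = 118.19 million, so u = 4.36/118.19 = 3.69%.
After the change, employed and labor force both rise by 1.87; unemployed unchanged → E = 115.70, U = 4.36, labor force = 120.06 million.
New unemployment rate = 4.36 / 120.06 = 3.63%.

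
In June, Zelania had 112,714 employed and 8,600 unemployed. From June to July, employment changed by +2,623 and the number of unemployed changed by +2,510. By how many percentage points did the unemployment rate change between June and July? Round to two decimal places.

The unemployment rate changed by +1.70 percentage points.

June: labor force = 112,714 + 8,600 = 121,314; u = 8,600/121,314 = 7.09%.
July: labor force = 115,337 + 11,110 = 126,447; u = 11,110/126,447 = 8.79%.
Change = 8.79% − 7.09% = +1.70 pp.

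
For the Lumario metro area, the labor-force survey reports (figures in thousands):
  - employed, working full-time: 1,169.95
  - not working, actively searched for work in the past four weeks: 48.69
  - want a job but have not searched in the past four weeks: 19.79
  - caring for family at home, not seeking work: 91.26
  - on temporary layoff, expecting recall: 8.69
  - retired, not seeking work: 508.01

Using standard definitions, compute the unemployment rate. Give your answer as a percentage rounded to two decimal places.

Employed = 1,169.95 thousand.
Unemployed = 48.69 + 8.69 = 57.38 thousand (jobless and actively searching, or on temporary layoff).
Labor force = 1,169.95 + 57.38 = 1,227.33 thousand.
Unemployment rate = 57.38 / 1,227.33 = 4.68%.

Unemployment rate ≈ 4.68%.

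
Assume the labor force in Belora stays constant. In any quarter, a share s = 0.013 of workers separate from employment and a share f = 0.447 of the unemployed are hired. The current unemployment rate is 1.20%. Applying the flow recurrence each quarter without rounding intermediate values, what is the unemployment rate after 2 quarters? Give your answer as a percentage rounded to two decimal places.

Unemployment rate after two quarters ≈ 2.35%.

With a fixed labor force, u_{t+1} = u_t + s·(1−u_t) − f·u_t = u_t·(1−s−f) + s.
Here 1−s−f = 0.540 and s = 0.013.
u_1 = 0.012000 × 0.540 + 0.013 = 0.019480.
u_2 = 0.019480 × 0.540 + 0.013 = 0.023519.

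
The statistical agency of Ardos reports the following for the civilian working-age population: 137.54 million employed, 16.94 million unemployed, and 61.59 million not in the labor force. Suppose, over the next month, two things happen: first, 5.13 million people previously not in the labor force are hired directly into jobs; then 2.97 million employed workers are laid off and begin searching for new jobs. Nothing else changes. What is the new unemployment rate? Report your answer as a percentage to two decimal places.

Initially, labor force = 137.54 + 16.94 = 154.48 million, so u = 16.94/154.48 = 10.97%.
After the first change, employed and labor force both rise by 5.13; unemployed unchanged → E = 142.67, U = 16.94, labor force = 159.61 million.
After the second change, employed falls and unemployed rises by 2.97; labor force unchanged → E = 139.70, U = 19.91, labor force = 159.61 million.
New unemployment rate = 19.91 / 159.61 = 12.47%.

New unemployment rate ≈ 12.47%.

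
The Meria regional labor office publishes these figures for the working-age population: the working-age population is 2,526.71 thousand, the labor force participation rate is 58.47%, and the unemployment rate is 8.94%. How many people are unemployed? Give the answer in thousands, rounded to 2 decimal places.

Labor force = 0.5847 × 2,526.71 = 1,477.37 thousand.
Unemployed = 0.0894 × 1,477.37 ≈ 132.08 thousand.

About 132.08 thousand are unemployed.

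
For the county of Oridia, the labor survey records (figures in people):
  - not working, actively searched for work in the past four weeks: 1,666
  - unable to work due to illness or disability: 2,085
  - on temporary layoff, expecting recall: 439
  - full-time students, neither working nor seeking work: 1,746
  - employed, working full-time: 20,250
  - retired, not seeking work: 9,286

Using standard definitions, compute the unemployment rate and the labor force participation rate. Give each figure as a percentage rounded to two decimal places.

Employed = 20,250.
Unemployed = 1,666 + 439 = 2,105 (jobless and actively searching, or on temporary layoff).
Labor force = 20,250 + 2,105 = 22,355.
Not in labor force = 2,085 + 1,746 + 9,286 = 13,117 (those not working and not actively searching are outside the labor force).
Civilian working-age population = 22,355 + 13,117 = 35,472.
Unemployment rate = 2,105 / 22,355 = 9.42%.
Labor force participation rate = 22,355 / 35,472 = 63.02%.

Unemployment rate ≈ 9.42%; labor force participation rate ≈ 63.02%.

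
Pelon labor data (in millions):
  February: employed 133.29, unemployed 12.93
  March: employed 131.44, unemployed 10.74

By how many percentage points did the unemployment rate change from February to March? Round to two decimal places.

February: labor force = 133.29 + 12.93 = 146.22; u = 12.93/146.22 = 8.84%.
March: labor force = 131.44 + 10.74 = 142.18; u = 10.74/142.18 = 7.55%.
Change = 7.55% − 8.84% = −1.29 pp.

The unemployment rate changed by −1.29 percentage points.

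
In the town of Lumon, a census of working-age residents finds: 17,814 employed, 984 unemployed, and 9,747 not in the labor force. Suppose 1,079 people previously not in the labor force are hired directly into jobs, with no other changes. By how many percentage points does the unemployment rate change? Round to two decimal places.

Initially, labor force = 17,814 + 984 = 18,798, so u = 984/18,798 = 5.23%.
After the change, employed and labor force both rise by 1,079; unemployed unchanged → E = 18,893, U = 984, labor force = 19,877.
New unemployment rate = 984 / 19,877 = 4.95%.
Change = 4.95% − 5.23% = −0.28 percentage points.

The unemployment rate changes by −0.28 percentage points.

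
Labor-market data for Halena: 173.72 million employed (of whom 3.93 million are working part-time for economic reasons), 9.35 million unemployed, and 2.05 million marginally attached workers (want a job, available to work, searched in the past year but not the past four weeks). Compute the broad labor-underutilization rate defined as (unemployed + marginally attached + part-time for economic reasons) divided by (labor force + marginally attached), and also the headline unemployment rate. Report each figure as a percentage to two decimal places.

Labor force = 173.72 + 9.35 = 183.07 million.
Numerator = 9.35 + 2.05 + 3.93 = 15.33 million.
Denominator = 183.07 + 2.05 = 185.12 million.
Broad rate = 15.33 / 185.12 = 8.28%.
Headline unemployment rate = 9.35 / 183.07 = 5.11%.

Broad underutilization rate ≈ 8.28%; headline unemployment rate ≈ 5.11%.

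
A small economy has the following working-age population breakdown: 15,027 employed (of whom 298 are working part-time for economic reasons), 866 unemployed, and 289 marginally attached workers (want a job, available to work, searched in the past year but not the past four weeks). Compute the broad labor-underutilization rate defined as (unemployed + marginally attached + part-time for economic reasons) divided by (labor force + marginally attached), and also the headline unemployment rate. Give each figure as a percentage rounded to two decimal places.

Broad underutilization rate ≈ 8.98%; headline unemployment rate ≈ 5.45%.

Labor force = 15,027 + 866 = 15,893.
Numerator = 866 + 289 + 298 = 1,453.
Denominator = 15,893 + 289 = 16,182.
Broad rate = 1,453 / 16,182 = 8.98%.
Headline unemployment rate = 866 / 15,893 = 5.45%.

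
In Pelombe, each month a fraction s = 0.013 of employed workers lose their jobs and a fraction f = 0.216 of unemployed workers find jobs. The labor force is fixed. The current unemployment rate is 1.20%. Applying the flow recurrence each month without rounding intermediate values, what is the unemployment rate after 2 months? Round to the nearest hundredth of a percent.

With a fixed labor force, u_{t+1} = u_t + s·(1−u_t) − f·u_t = u_t·(1−s−f) + s.
Here 1−s−f = 0.771 and s = 0.013.
u_1 = 0.012000 × 0.771 + 0.013 = 0.022252.
u_2 = 0.022252 × 0.771 + 0.013 = 0.030156.

Unemployment rate after two months ≈ 3.02%.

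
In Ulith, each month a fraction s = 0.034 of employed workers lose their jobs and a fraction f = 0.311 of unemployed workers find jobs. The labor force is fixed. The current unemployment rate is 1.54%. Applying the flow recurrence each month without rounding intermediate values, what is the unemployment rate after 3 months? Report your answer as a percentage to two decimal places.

With a fixed labor force, u_{t+1} = u_t + s·(1−u_t) − f·u_t = u_t·(1−s−f) + s.
Here 1−s−f = 0.655 and s = 0.034.
u_1 = 0.015400 × 0.655 + 0.034 = 0.044087.
u_2 = 0.044087 × 0.655 + 0.034 = 0.062877.
u_3 = 0.062877 × 0.655 + 0.034 = 0.075184.

Unemployment rate after three months ≈ 7.52%.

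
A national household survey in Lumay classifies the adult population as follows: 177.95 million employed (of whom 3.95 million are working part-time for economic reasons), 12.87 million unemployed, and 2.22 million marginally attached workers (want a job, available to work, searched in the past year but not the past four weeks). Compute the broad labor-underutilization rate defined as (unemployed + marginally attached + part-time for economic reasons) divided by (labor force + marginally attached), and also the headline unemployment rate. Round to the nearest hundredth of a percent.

Broad underutilization rate ≈ 9.86%; headline unemployment rate ≈ 6.74%.

Labor force = 177.95 + 12.87 = 190.82 million.
Numerator = 12.87 + 2.22 + 3.95 = 19.04 million.
Denominator = 190.82 + 2.22 = 193.04 million.
Broad rate = 19.04 / 193.04 = 9.86%.
Headline unemployment rate = 12.87 / 190.82 = 6.74%.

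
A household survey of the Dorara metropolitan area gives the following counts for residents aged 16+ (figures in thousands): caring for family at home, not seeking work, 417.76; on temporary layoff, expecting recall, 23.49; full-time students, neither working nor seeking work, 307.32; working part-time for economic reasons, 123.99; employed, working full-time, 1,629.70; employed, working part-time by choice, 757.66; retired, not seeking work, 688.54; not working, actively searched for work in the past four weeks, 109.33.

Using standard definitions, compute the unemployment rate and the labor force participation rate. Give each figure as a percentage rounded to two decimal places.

Employed = 123.99 + 1,629.70 + 757.66 = 2,511.35 thousand (anyone who worked, including part-time for economic reasons, counts as employed).
Unemployed = 23.49 + 109.33 = 132.82 thousand (jobless and actively searching, or on temporary layoff).
Labor force = 2,511.35 + 132.82 = 2,644.17 thousand.
Not in labor force = 417.76 + 307.32 + 688.54 = 1,413.62 thousand (those not working and not actively searching are outside the labor force).
Civilian working-age population = 2,644.17 + 1,413.62 = 4,057.79 thousand.
Unemployment rate = 132.82 / 2,644.17 = 5.02%.
Labor force participation rate = 2,644.17 / 4,057.79 = 65.16%.

Unemployment rate ≈ 5.02%; labor force participation rate ≈ 65.16%.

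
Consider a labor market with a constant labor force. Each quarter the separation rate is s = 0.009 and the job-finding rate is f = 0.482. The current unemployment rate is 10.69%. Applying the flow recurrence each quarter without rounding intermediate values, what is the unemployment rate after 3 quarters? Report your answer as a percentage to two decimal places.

With a fixed labor force, u_{t+1} = u_t + s·(1−u_t) − f·u_t = u_t·(1−s−f) + s.
Here 1−s−f = 0.509 and s = 0.009.
u_1 = 0.106900 × 0.509 + 0.009 = 0.063412.
u_2 = 0.063412 × 0.509 + 0.009 = 0.041277.
u_3 = 0.041277 × 0.509 + 0.009 = 0.030010.

Unemployment rate after three quarters ≈ 3.00%.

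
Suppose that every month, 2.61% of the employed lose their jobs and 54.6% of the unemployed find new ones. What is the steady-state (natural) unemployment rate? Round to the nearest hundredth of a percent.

Steady-state unemployment rate ≈ 4.56%.

At steady state the flows balance: s·E = f·U, so U/(E+U) = s/(s+f).
u* = 2.61 / (2.61 + 54.6) = 2.61 / 57.21 = 4.56%.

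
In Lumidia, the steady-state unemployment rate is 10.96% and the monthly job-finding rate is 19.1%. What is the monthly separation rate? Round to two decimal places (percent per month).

Separation rate ≈ 2.35% per month.

From u* = s/(s+f): s = u·f/(1−u).
s = 0.1096 × 19.1 / (1 − 0.1096) = 2.0934 / 0.8904 ≈ 2.35% per month.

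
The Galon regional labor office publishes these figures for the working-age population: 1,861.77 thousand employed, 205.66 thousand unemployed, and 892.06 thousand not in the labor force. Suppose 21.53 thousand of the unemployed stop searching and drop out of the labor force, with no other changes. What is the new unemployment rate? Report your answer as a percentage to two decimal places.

New unemployment rate ≈ 9.00%.

Initially, labor force = 1,861.77 + 205.66 = 2,067.43 thousand, so u = 205.66/2,067.43 = 9.95%.
After the change, unemployed and labor force both fall by 21.53 → E = 1,861.77, U = 184.13, labor force = 2,045.90 thousand.
New unemployment rate = 184.13 / 2,045.90 = 9.00%.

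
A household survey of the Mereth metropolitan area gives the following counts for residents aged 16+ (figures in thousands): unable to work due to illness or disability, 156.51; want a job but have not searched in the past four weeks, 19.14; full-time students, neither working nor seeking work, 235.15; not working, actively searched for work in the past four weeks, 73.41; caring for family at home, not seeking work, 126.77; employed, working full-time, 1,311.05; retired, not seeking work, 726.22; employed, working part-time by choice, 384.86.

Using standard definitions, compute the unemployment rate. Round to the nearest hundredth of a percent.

Unemployment rate ≈ 4.15%.

Employed = 1,311.05 + 384.86 = 1,695.91 thousand.
Unemployed = 73.41 thousand.
Labor force = 1,695.91 + 73.41 = 1,769.32 thousand.
Unemployment rate = 73.41 / 1,769.32 = 4.15%.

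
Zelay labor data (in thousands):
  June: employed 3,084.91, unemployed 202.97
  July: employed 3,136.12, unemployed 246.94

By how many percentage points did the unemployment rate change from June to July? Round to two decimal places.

The unemployment rate changed by +1.13 percentage points.

June: labor force = 3,084.91 + 202.97 = 3,287.88; u = 202.97/3,287.88 = 6.17%.
July: labor force = 3,136.12 + 246.94 = 3,383.06; u = 246.94/3,383.06 = 7.30%.
Change = 7.30% − 6.17% = +1.13 pp.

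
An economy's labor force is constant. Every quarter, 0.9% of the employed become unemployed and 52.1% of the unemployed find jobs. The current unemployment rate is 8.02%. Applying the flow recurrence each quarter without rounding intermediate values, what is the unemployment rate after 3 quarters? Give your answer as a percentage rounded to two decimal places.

With a fixed labor force, u_{t+1} = u_t + s·(1−u_t) − f·u_t = u_t·(1−s−f) + s.
Here 1−s−f = 0.470 and s = 0.009.
u_1 = 0.080200 × 0.470 + 0.009 = 0.046694.
u_2 = 0.046694 × 0.470 + 0.009 = 0.030946.
u_3 = 0.030946 × 0.470 + 0.009 = 0.023545.

Unemployment rate after three quarters ≈ 2.35%.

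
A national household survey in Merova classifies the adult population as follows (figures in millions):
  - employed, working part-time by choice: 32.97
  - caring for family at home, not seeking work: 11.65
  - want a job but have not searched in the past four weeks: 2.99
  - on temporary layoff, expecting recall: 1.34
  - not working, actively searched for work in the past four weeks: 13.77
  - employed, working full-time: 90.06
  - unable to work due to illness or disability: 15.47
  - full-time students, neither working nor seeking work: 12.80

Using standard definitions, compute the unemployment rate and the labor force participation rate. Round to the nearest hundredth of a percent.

Employed = 32.97 + 90.06 = 123.03 million.
Unemployed = 1.34 + 13.77 = 15.11 million (jobless and actively searching, or on temporary layoff).
Labor force = 123.03 + 15.11 = 138.14 million.
Not in labor force = 11.65 + 2.99 + 15.47 + 12.80 = 42.91 million (those not working and not actively searching are outside the labor force — including those who want a job but have given up searching).
Civilian working-age population = 138.14 + 42.91 = 181.05 million.
Unemployment rate = 15.11 / 138.14 = 10.94%.
Labor force participation rate = 138.14 / 181.05 = 76.30%.

Unemployment rate ≈ 10.94%; labor force participation rate ≈ 76.30%.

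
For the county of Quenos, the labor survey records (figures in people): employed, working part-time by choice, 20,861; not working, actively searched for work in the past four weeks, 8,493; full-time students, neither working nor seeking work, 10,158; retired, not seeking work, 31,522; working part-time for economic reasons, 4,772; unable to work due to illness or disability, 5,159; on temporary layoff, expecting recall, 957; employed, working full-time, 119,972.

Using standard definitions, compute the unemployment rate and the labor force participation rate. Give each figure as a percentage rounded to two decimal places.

Employed = 20,861 + 4,772 + 119,972 = 145,605 (anyone who worked, including part-time for economic reasons, counts as employed).
Unemployed = 8,493 + 957 = 9,450 (jobless and actively searching, or on temporary layoff).
Labor force = 145,605 + 9,450 = 155,055.
Not in labor force = 10,158 + 31,522 + 5,159 = 46,839 (those not working and not actively searching are outside the labor force).
Civilian working-age population = 155,055 + 46,839 = 201,894.
Unemployment rate = 9,450 / 155,055 = 6.09%.
Labor force participation rate = 155,055 / 201,894 = 76.80%.

Unemployment rate ≈ 6.09%; labor force participation rate ≈ 76.80%.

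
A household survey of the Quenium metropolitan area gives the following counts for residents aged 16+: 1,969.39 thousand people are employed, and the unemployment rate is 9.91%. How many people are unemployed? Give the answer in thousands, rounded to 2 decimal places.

Let U be the number unemployed. The labor force is E + U, and U/(E+U) = 0.0991.
So U = 0.0991 × 1,969.39 / (1 − 0.0991) = 195.1665 / 0.9009 ≈ 216.64 thousand.

About 216.64 thousand are unemployed.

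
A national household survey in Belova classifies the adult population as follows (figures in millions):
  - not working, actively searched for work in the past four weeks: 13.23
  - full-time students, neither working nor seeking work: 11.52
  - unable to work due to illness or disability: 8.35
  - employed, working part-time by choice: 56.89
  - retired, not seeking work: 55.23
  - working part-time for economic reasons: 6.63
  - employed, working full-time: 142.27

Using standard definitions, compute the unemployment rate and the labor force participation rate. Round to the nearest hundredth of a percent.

Unemployment rate ≈ 6.04%; labor force participation rate ≈ 74.47%.

Employed = 56.89 + 6.63 + 142.27 = 205.79 million (anyone who worked, including part-time for economic reasons, counts as employed).
Unemployed = 13.23 million.
Labor force = 205.79 + 13.23 = 219.02 million.
Not in labor force = 11.52 + 8.35 + 55.23 = 75.10 million (those not working and not actively searching are outside the labor force).
Civilian working-age population = 219.02 + 75.10 = 294.12 million.
Unemployment rate = 13.23 / 219.02 = 6.04%.
Labor force participation rate = 219.02 / 294.12 = 74.47%.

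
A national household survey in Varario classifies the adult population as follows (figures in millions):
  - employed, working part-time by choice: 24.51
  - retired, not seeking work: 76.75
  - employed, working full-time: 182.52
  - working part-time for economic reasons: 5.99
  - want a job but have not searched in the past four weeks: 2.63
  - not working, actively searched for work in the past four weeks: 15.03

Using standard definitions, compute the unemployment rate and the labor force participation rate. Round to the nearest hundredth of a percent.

Unemployment rate ≈ 6.59%; labor force participation rate ≈ 74.18%.

Employed = 24.51 + 182.52 + 5.99 = 213.02 million (anyone who worked, including part-time for economic reasons, counts as employed).
Unemployed = 15.03 million.
Labor force = 213.02 + 15.03 = 228.05 million.
Not in labor force = 76.75 + 2.63 = 79.38 million (those not working and not actively searching are outside the labor force — including those who want a job but have given up searching).
Civilian working-age population = 228.05 + 79.38 = 307.43 million.
Unemployment rate = 15.03 / 228.05 = 6.59%.
Labor force participation rate = 228.05 / 307.43 = 74.18%.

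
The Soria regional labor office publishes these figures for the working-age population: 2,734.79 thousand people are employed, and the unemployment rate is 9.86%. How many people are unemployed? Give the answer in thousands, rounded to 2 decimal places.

Let U be the number unemployed. The labor force is E + U, and U/(E+U) = 0.0986.
So U = 0.0986 × 2,734.79 / (1 − 0.0986) = 269.6503 / 0.9014 ≈ 299.15 thousand.

About 299.15 thousand are unemployed.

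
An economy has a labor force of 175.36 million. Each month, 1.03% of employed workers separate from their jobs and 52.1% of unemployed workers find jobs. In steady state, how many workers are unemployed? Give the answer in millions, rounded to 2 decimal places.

About 3.40 million are unemployed in steady state.

Steady-state unemployment rate u* = s/(s+f) = 1.03/(1.03+52.1) = 0.019386.
Unemployed = u* × labor force = 0.019386 × 175.36 ≈ 3.40 million.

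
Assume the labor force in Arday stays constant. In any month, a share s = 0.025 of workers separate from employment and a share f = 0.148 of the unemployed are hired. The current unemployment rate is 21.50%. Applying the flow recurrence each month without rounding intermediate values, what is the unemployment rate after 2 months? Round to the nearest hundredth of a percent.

Unemployment rate after two months ≈ 19.27%.

With a fixed labor force, u_{t+1} = u_t + s·(1−u_t) − f·u_t = u_t·(1−s−f) + s.
Here 1−s−f = 0.827 and s = 0.025.
u_1 = 0.215000 × 0.827 + 0.025 = 0.202805.
u_2 = 0.202805 × 0.827 + 0.025 = 0.192720.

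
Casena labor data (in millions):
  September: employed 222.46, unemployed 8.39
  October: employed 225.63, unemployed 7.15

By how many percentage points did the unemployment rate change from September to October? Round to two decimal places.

September: labor force = 222.46 + 8.39 = 230.85; u = 8.39/230.85 = 3.63%.
October: labor force = 225.63 + 7.15 = 232.78; u = 7.15/232.78 = 3.07%.
Change = 3.07% − 3.63% = −0.56 pp.

The unemployment rate changed by −0.56 percentage points.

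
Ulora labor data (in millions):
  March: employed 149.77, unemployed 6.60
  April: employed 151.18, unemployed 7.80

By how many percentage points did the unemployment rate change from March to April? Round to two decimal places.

The unemployment rate changed by +0.69 percentage points.

March: labor force = 149.77 + 6.60 = 156.37; u = 6.60/156.37 = 4.22%.
April: labor force = 151.18 + 7.80 = 158.98; u = 7.80/158.98 = 4.91%.
Change = 4.91% − 4.22% = +0.69 pp.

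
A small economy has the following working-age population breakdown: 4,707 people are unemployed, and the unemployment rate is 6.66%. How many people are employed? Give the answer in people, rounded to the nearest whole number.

About 65,969 are employed.

Labor force = U / u = 4,707 / 0.0666 ≈ 70,676.
Employed = labor force − unemployed = 70,676 − 4,707 = 65,969.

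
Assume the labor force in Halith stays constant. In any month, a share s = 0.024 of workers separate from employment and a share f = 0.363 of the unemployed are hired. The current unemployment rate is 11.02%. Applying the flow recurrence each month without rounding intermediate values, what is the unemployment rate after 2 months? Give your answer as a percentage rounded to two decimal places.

Unemployment rate after two months ≈ 8.01%.

With a fixed labor force, u_{t+1} = u_t + s·(1−u_t) − f·u_t = u_t·(1−s−f) + s.
Here 1−s−f = 0.613 and s = 0.024.
u_1 = 0.110200 × 0.613 + 0.024 = 0.091553.
u_2 = 0.091553 × 0.613 + 0.024 = 0.080122.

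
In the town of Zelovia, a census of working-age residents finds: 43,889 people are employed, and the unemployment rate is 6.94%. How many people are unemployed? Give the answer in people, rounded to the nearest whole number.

About 3,273 are unemployed.

Let U be the number unemployed. The labor force is E + U, and U/(E+U) = 0.0694.
So U = 0.0694 × 43,889 / (1 − 0.0694) = 3045.90 / 0.9306 ≈ 3,273.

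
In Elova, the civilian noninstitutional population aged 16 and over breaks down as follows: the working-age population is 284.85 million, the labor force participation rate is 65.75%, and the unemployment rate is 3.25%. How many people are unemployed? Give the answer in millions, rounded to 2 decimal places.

Labor force = 0.6575 × 284.85 = 187.29 million.
Unemployed = 0.0325 × 187.29 ≈ 6.09 million.

About 6.09 million are unemployed.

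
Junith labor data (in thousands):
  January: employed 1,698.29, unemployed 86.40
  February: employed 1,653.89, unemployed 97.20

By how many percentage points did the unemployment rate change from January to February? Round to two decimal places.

January: labor force = 1,698.29 + 86.40 = 1,784.69; u = 86.40/1,784.69 = 4.84%.
February: labor force = 1,653.89 + 97.20 = 1,751.09; u = 97.20/1,751.09 = 5.55%.
Change = 5.55% − 4.84% = +0.71 pp.

The unemployment rate changed by +0.71 percentage points.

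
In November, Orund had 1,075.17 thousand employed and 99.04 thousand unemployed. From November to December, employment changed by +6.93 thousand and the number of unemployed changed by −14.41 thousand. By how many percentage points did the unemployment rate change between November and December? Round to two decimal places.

The unemployment rate changed by −1.18 percentage points.

November: labor force = 1,075.17 + 99.04 = 1,174.21; u = 99.04/1,174.21 = 8.43%.
December: labor force = 1,082.10 + 84.63 = 1,166.73; u = 84.63/1,166.73 = 7.25%.
Change = 7.25% − 8.43% = −1.18 pp.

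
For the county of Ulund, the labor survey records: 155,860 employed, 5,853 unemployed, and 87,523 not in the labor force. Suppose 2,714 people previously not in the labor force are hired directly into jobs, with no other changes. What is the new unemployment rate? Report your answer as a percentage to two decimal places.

New unemployment rate ≈ 3.56%.

Initially, labor force = 155,860 + 5,853 = 161,713, so u = 5,853/161,713 = 3.62%.
After the change, employed and labor force both rise by 2,714; unemployed unchanged → E = 158,574, U = 5,853, labor force = 164,427.
New unemployment rate = 5,853 / 164,427 = 3.56%.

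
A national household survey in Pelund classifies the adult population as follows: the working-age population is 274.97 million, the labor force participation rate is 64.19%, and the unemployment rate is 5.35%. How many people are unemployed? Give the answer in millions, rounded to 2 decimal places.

Labor force = 0.6419 × 274.97 = 176.50 million.
Unemployed = 0.0535 × 176.50 ≈ 9.44 million.

About 9.44 million are unemployed.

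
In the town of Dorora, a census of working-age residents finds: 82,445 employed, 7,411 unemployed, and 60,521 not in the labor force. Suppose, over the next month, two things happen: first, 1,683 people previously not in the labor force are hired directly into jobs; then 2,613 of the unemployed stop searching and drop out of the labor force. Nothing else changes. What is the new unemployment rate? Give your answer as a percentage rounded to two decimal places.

Initially, labor force = 82,445 + 7,411 = 89,856, so u = 7,411/89,856 = 8.25%.
After the first change, employed and labor force both rise by 1,683; unemployed unchanged → E = 84,128, U = 7,411, labor force = 91,539.
After the second change, unemployed and labor force both fall by 2,613 → E = 84,128, U = 4,798, labor force = 88,926.
New unemployment rate = 4,798 / 88,926 = 5.40%.

New unemployment rate ≈ 5.40%.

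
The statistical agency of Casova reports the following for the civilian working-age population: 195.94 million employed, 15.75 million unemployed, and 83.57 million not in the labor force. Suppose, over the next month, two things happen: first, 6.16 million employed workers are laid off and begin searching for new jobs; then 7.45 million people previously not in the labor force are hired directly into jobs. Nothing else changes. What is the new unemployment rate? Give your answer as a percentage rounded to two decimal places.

Initially, labor force = 195.94 + 15.75 = 211.69 million, so u = 15.75/211.69 = 7.44%.
After the first change, employed falls and unemployed rises by 6.16; labor force unchanged → E = 189.78, U = 21.91, labor force = 211.69 million.
After the second change, employed and labor force both rise by 7.45; unemployed unchanged → E = 197.23, U = 21.91, labor force = 219.14 million.
New unemployment rate = 21.91 / 219.14 = 10.00%.

New unemployment rate ≈ 10.00%.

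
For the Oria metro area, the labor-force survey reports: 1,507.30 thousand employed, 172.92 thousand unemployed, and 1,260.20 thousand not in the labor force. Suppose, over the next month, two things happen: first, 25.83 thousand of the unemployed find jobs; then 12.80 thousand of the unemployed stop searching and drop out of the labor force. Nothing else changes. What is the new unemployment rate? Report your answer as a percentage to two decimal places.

New unemployment rate ≈ 8.05%.

Initially, labor force = 1,507.30 + 172.92 = 1,680.22 thousand, so u = 172.92/1,680.22 = 10.29%.
After the first change, unemployed falls and employed rises by 25.83; labor force unchanged → E = 1,533.13, U = 147.09, labor force = 1,680.22 thousand.
After the second change, unemployed and labor force both fall by 12.80 → E = 1,533.13, U = 134.29, labor force = 1,667.42 thousand.
New unemployment rate = 134.29 / 1,667.42 = 8.05%.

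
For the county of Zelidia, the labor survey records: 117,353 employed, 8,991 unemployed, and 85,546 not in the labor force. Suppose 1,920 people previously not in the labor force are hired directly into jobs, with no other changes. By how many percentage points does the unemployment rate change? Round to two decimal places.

The unemployment rate changes by −0.11 percentage points.

Initially, labor force = 117,353 + 8,991 = 126,344, so u = 8,991/126,344 = 7.12%.
After the change, employed and labor force both rise by 1,920; unemployed unchanged → E = 119,273, U = 8,991, labor force = 128,264.
New unemployment rate = 8,991 / 128,264 = 7.01%.
Change = 7.01% − 7.12% = −0.11 percentage points.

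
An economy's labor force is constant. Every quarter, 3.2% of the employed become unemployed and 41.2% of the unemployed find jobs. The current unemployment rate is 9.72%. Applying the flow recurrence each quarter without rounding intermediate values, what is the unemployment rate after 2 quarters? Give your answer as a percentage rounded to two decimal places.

With a fixed labor force, u_{t+1} = u_t + s·(1−u_t) − f·u_t = u_t·(1−s−f) + s.
Here 1−s−f = 0.556 and s = 0.032.
u_1 = 0.097200 × 0.556 + 0.032 = 0.086043.
u_2 = 0.086043 × 0.556 + 0.032 = 0.079840.

Unemployment rate after two quarters ≈ 7.98%.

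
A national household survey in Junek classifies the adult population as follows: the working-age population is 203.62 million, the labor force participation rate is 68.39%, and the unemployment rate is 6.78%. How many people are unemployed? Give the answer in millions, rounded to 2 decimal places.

About 9.44 million are unemployed.

Labor force = 0.6839 × 203.62 = 139.26 million.
Unemployed = 0.0678 × 139.26 ≈ 9.44 million.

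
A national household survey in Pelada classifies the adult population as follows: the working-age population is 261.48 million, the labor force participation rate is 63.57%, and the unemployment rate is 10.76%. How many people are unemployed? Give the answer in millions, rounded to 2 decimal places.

Labor force = 0.6357 × 261.48 = 166.22 million.
Unemployed = 0.1076 × 166.22 ≈ 17.89 million.

About 17.89 million are unemployed.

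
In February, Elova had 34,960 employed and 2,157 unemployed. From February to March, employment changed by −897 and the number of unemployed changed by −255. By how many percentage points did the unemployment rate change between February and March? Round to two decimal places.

The unemployment rate changed by −0.52 percentage points.

February: labor force = 34,960 + 2,157 = 37,117; u = 2,157/37,117 = 5.81%.
March: labor force = 34,063 + 1,902 = 35,965; u = 1,902/35,965 = 5.29%.
Change = 5.29% − 5.81% = −0.52 pp.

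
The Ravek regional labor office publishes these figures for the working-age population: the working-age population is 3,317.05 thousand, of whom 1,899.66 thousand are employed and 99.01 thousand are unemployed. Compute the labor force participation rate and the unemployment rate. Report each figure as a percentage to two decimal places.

Labor force = employed + unemployed = 1,899.66 + 99.01 = 1,998.67 thousand.
Unemployment rate = 99.01 / 1,998.67 = 4.95%.
Labor force participation rate = 1,998.67 / 3,317.05 = 60.25%.

Labor force participation rate ≈ 60.25%; unemployment rate ≈ 4.95%.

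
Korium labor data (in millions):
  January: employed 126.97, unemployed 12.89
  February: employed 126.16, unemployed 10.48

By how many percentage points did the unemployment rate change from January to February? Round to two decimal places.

January: labor force = 126.97 + 12.89 = 139.86; u = 12.89/139.86 = 9.22%.
February: labor force = 126.16 + 10.48 = 136.64; u = 10.48/136.64 = 7.67%.
Change = 7.67% − 9.22% = −1.55 pp.

The unemployment rate changed by −1.55 percentage points.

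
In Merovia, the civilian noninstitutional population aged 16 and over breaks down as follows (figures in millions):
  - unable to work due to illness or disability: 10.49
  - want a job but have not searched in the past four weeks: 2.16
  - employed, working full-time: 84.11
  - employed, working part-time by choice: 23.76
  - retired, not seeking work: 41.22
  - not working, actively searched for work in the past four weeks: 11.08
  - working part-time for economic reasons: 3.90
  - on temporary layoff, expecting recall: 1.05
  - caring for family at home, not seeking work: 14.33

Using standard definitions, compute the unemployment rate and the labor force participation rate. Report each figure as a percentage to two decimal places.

Unemployment rate ≈ 9.79%; labor force participation rate ≈ 64.50%.

Employed = 84.11 + 23.76 + 3.90 = 111.77 million (anyone who worked, including part-time for economic reasons, counts as employed).
Unemployed = 11.08 + 1.05 = 12.13 million (jobless and actively searching, or on temporary layoff).
Labor force = 111.77 + 12.13 = 123.90 million.
Not in labor force = 10.49 + 2.16 + 41.22 + 14.33 = 68.20 million (those not working and not actively searching are outside the labor force — including those who want a job but have given up searching).
Civilian working-age population = 123.90 + 68.20 = 192.10 million.
Unemployment rate = 12.13 / 123.90 = 9.79%.
Labor force participation rate = 123.90 / 192.10 = 64.50%.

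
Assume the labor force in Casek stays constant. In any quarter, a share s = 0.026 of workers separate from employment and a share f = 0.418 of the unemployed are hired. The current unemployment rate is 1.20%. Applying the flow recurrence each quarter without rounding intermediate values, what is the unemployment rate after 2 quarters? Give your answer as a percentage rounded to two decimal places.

With a fixed labor force, u_{t+1} = u_t + s·(1−u_t) − f·u_t = u_t·(1−s−f) + s.
Here 1−s−f = 0.556 and s = 0.026.
u_1 = 0.012000 × 0.556 + 0.026 = 0.032672.
u_2 = 0.032672 × 0.556 + 0.026 = 0.044166.

Unemployment rate after two quarters ≈ 4.42%.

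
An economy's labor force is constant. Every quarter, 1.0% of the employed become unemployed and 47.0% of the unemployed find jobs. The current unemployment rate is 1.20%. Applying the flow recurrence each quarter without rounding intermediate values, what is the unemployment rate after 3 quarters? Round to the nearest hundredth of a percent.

Unemployment rate after three quarters ≈ 1.96%.

With a fixed labor force, u_{t+1} = u_t + s·(1−u_t) − f·u_t = u_t·(1−s−f) + s.
Here 1−s−f = 0.520 and s = 0.010.
u_1 = 0.012000 × 0.520 + 0.010 = 0.016240.
u_2 = 0.016240 × 0.520 + 0.010 = 0.018445.
u_3 = 0.018445 × 0.520 + 0.010 = 0.019591.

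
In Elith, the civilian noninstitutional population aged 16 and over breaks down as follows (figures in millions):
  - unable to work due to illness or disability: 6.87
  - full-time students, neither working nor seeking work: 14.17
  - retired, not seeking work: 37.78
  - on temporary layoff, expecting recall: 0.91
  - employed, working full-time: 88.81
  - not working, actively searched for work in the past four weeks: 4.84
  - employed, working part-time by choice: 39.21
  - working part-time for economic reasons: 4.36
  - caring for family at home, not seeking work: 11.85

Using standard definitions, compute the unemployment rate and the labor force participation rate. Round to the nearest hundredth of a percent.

Employed = 88.81 + 39.21 + 4.36 = 132.38 million (anyone who worked, including part-time for economic reasons, counts as employed).
Unemployed = 0.91 + 4.84 = 5.75 million (jobless and actively searching, or on temporary layoff).
Labor force = 132.38 + 5.75 = 138.13 million.
Not in labor force = 6.87 + 14.17 + 37.78 + 11.85 = 70.67 million (those not working and not actively searching are outside the labor force).
Civilian working-age population = 138.13 + 70.67 = 208.80 million.
Unemployment rate = 5.75 / 138.13 = 4.16%.
Labor force participation rate = 138.13 / 208.80 = 66.15%.

Unemployment rate ≈ 4.16%; labor force participation rate ≈ 66.15%.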